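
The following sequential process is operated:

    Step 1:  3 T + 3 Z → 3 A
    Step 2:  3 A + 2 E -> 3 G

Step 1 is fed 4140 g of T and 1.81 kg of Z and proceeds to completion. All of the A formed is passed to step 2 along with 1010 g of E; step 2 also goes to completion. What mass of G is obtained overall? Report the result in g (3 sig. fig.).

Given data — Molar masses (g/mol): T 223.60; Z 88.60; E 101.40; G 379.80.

5670 g

Step 1:
n(T) = 4140 / 223.60 = 18.52 mol
n(Z) = 1.810×1000 / 88.60 = 20.43 mol
n/ν for T = 18.52/3 = 6.173
n/ν for Z = 20.43/3 = 6.810
Smallest n/ν is T → limiting reagent.
n(A) produced = (3/3) × 18.52 = 18.52 mol
Step 2:
n(A) available = 18.52 mol
n(E) = 1010 / 101.40 = 9.961 mol
n/ν for A = 18.52/3 = 6.173
n/ν for E = 9.961/2 = 4.981
Smallest n/ν is E → limiting reagent.
n(G) = (3/2) × 9.961 = 14.94 mol
mass = 14.94 × 379.80 = 5674 g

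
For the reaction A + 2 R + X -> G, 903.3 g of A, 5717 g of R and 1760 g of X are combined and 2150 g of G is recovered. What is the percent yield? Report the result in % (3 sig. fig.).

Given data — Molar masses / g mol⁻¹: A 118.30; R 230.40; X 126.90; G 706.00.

n(A) = 903.3 / 118.30 = 7.636 mol
n(R) = 5717 / 230.40 = 24.81 mol
n(X) = 1760 / 126.90 = 13.87 mol
n/ν for A = 7.636/1 = 7.636
n/ν for R = 24.81/2 = 12.41
n/ν for X = 13.87/1 = 13.87
Smallest n/ν is A → limiting reagent.
theoretical n(G) = (1/1) × 7.636 = 7.636 mol → 5391 g
% yield = 2150 / 5391 × 100 = 39.88 %

39.9 %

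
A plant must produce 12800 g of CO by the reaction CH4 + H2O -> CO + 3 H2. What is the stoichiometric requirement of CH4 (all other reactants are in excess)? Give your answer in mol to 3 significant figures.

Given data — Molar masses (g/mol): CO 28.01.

457 mol

n(CO) = 12800 / 28.01 = 457.0 mol
n(CH4) = (1/1) × 457.0 = 457.0 mol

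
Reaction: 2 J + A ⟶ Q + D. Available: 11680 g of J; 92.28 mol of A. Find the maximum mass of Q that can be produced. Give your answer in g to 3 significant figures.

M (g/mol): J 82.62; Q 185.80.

n(J) = 11680 / 82.62 = 141.4 mol
n(A) = 92.28 mol
n/ν for J = 141.4/2 = 70.70
n/ν for A = 92.28/1 = 92.28
Smallest n/ν is J → limiting reagent.
n(Q) = (1/2) × 141.4 = 70.70 mol
mass = 70.70 × 185.80 = 13140 g

13100 g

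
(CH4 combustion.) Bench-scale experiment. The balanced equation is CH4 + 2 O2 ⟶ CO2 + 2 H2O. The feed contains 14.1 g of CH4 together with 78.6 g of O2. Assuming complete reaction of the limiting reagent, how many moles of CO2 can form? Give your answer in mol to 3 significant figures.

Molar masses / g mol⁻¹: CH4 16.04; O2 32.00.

n(CH4) = 14.10 / 16.04 = 0.8791 mol
n(O2) = 78.60 / 32.00 = 2.456 mol
n/ν for CH4 = 0.8791/1 = 0.8791
n/ν for O2 = 2.456/2 = 1.228
Smallest n/ν is CH4 → limiting reagent.
n(CO2) = (1/1) × 0.8791 = 0.8791 mol

0.879 mol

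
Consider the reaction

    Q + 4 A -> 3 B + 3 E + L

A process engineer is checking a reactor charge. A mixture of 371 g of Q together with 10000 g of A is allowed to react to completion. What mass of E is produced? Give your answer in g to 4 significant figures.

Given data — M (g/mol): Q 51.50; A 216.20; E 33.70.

728.3 g

n(Q) = 371.0 / 51.50 = 7.204 mol
n(A) = 10000 / 216.20 = 46.25 mol
n/ν for Q = 7.204/1 = 7.204
n/ν for A = 46.25/4 = 11.56
Smallest n/ν is Q → limiting reagent.
n(E) = (3/1) × 7.204 = 21.61 mol
mass = 21.61 × 33.70 = 728.3 g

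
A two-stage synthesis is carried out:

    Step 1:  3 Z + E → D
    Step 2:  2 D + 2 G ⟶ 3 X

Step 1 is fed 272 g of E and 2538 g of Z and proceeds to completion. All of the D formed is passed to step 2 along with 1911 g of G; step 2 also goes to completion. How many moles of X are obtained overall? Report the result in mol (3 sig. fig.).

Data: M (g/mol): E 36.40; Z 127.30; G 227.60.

Step 1:
n(E) = 272.0 / 36.40 = 7.473 mol
n(Z) = 2538 / 127.30 = 19.94 mol
n/ν for E = 7.473/1 = 7.473
n/ν for Z = 19.94/3 = 6.647
Smallest n/ν is Z → limiting reagent.
n(D) produced = (1/3) × 19.94 = 6.647 mol
Step 2:
n(D) available = 6.647 mol
n(G) = 1911 / 227.60 = 8.396 mol
n/ν for D = 6.647/2 = 3.324
n/ν for G = 8.396/2 = 4.198
Smallest n/ν is D → limiting reagent.
n(X) = (3/2) × 6.647 = 9.971 mol

9.97 mol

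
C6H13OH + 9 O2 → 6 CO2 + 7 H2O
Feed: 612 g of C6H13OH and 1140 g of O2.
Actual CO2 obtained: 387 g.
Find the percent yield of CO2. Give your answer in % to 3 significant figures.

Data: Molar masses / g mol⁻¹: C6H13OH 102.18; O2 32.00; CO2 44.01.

37.0 %

n(C6H13OH) = 612.0 / 102.18 = 5.989 mol
n(O2) = 1140 / 32.00 = 35.63 mol
n/ν for C6H13OH = 5.989/1 = 5.989
n/ν for O2 = 35.63/9 = 3.959
Smallest n/ν is O2 → limiting reagent.
theoretical n(CO2) = (6/9) × 35.63 = 23.75 mol → 1045 g
% yield = 387 / 1045 × 100 = 37.03 %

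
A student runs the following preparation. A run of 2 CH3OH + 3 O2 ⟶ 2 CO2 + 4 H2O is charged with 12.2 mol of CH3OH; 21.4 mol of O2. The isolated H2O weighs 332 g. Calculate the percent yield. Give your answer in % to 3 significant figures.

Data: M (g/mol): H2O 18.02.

75.5 %

n(CH3OH) = 12.20 mol
n(O2) = 21.40 mol
n/ν for CH3OH = 12.20/2 = 6.100
n/ν for O2 = 21.40/3 = 7.133
Smallest n/ν is CH3OH → limiting reagent.
theoretical n(H2O) = (4/2) × 12.20 = 24.40 mol → 439.7 g
% yield = 332 / 439.7 × 100 = 75.51 %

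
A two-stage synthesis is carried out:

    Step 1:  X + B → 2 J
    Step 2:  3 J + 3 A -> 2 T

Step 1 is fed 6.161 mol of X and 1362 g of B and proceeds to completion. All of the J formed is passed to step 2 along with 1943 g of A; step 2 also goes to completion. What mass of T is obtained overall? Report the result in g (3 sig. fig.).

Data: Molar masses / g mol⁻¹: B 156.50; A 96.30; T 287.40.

Step 1:
n(X) = 6.161 mol
n(B) = 1362 / 156.50 = 8.703 mol
n/ν for X = 6.161/1 = 6.161
n/ν for B = 8.703/1 = 8.703
Smallest n/ν is X → limiting reagent.
n(J) produced = (2/1) × 6.161 = 12.32 mol
Step 2:
n(J) available = 12.32 mol
n(A) = 1943 / 96.30 = 20.18 mol
n/ν for J = 12.32/3 = 4.107
n/ν for A = 20.18/3 = 6.727
Smallest n/ν is J → limiting reagent.
n(T) = (2/3) × 12.32 = 8.213 mol
mass = 8.213 × 287.40 = 2360 g

2360 g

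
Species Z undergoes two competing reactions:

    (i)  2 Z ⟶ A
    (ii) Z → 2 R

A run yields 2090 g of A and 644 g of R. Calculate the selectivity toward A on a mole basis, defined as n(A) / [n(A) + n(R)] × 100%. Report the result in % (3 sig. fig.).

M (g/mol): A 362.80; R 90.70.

44.8 %

n(A) = 2090 / 362.80 = 5.761 mol
n(R) = 644 / 90.70 = 7.100 mol
selectivity = 5.761/(5.761+7.100) × 100 = 44.79 %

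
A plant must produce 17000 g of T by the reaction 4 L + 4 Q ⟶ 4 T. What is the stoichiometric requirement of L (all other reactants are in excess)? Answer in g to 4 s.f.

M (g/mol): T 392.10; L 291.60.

12640 g

n(T) = 17000 / 392.10 = 43.36 mol
n(L) = (4/4) × 43.36 = 43.36 mol
mass = 43.36 × 291.60 = 12640 g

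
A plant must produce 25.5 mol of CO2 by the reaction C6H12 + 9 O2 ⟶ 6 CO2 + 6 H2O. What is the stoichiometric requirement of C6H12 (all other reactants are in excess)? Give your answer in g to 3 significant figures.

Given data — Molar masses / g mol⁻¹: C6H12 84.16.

358 g

n(CO2) = 25.50 mol
n(C6H12) = (1/6) × 25.50 = 4.250 mol
mass = 4.250 × 84.16 = 357.7 g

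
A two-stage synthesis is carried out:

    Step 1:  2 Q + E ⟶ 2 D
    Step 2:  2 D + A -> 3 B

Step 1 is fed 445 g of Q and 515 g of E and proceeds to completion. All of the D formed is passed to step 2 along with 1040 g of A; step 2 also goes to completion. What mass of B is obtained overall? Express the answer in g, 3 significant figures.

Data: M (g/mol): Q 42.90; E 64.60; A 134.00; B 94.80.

Step 1:
n(Q) = 445.0 / 42.90 = 10.37 mol
n(E) = 515.0 / 64.60 = 7.972 mol
n/ν → Q: 5.185, E: 7.972; Q is limiting.
n(D) produced = (2/2) × 10.37 = 10.37 mol
Step 2:
n(D) available = 10.37 mol
n(A) = 1040 / 134.00 = 7.761 mol
n/ν → D: 5.185, A: 7.761; D is limiting.
n(B) = (3/2) × 10.37 = 15.56 mol
mass = 15.56 × 94.80 = 1475 g

1480 g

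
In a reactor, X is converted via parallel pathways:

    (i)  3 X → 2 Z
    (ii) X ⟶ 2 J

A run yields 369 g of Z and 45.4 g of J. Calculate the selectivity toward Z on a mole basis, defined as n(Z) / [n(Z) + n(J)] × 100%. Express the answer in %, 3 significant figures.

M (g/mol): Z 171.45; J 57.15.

n(Z) = 369 / 171.45 = 2.152 mol
n(J) = 45.4 / 57.15 = 0.7944 mol
selectivity = 2.152/(2.152+0.7944) × 100 = 73.04 %

73.0 %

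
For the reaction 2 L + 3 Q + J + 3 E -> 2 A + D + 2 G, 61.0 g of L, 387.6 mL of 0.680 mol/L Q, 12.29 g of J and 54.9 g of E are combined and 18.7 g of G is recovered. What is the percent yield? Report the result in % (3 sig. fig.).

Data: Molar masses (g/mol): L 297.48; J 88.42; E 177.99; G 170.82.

62.3 %

n(L) = 61.00 / 297.48 = 0.2051 mol
n(Q) = 0.680 × 387.6/1000 = 0.2636 mol
n(J) = 12.29 / 88.42 = 0.1390 mol
n(E) = 54.90 / 177.99 = 0.3084 mol
n/ν for L = 0.2051/2 = 0.1026
n/ν for Q = 0.2636/3 = 0.08787
n/ν for J = 0.1390/1 = 0.1390
n/ν for E = 0.3084/3 = 0.1028
Smallest n/ν is Q → limiting reagent.
theoretical n(G) = (2/3) × 0.2636 = 0.1757 mol → 30.01 g
% yield = 18.7 / 30.01 × 100 = 62.31 %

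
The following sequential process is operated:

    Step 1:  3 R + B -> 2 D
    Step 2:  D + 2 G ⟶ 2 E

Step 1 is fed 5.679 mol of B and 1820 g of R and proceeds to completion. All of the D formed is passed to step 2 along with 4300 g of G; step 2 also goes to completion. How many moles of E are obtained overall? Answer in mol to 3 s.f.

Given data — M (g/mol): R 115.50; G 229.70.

18.7 mol

Step 1:
n(B) = 5.679 mol
n(R) = 1820 / 115.50 = 15.76 mol
n/ν for B = 5.679/1 = 5.679
n/ν for R = 15.76/3 = 5.253
Smallest n/ν is R → limiting reagent.
n(D) produced = (2/3) × 15.76 = 10.51 mol
Step 2:
n(D) available = 10.51 mol
n(G) = 4300 / 229.70 = 18.72 mol
n/ν for D = 10.51/1 = 10.51
n/ν for G = 18.72/2 = 9.360
Smallest n/ν is G → limiting reagent.
n(E) = (2/2) × 18.72 = 18.72 mol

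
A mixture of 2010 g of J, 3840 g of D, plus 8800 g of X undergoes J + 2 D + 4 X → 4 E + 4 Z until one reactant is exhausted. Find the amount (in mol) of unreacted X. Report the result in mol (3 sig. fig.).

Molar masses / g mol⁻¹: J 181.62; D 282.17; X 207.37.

n(J) = 2010 / 181.62 = 11.07 mol
n(D) = 3840 / 282.17 = 13.61 mol
n(X) = 8800 / 207.37 = 42.44 mol
n/ν → J: 11.07, D: 6.805, X: 10.61; D is limiting.
X consumed = (4/2) × 13.61 = 27.22 mol
X remaining = 42.44 − 27.22 = 15.22 mol

15.2 mol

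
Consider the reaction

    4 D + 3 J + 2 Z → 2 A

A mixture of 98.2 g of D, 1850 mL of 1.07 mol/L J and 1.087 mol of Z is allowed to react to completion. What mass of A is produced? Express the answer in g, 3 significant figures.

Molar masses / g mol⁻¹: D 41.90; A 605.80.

n(D) = 98.20 / 41.90 = 2.344 mol
n(J) = 1.07 × 1850/1000 = 1.980 mol
n(Z) = 1.087 mol
n/ν for D = 2.344/4 = 0.5860
n/ν for J = 1.980/3 = 0.6600
n/ν for Z = 1.087/2 = 0.5435
Smallest n/ν is Z → limiting reagent.
n(A) = (2/2) × 1.087 = 1.087 mol
mass = 1.087 × 605.80 = 658.5 g

659 g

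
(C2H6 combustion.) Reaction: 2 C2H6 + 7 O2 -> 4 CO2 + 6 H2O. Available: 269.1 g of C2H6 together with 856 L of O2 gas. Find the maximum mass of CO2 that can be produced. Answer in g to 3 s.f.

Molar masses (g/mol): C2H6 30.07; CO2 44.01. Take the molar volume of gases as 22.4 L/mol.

788 g

n(C2H6) = 269.1 / 30.07 = 8.949 mol
n(O2) = 856.0 / 22.4 = 38.21 mol
n/ν → C2H6: 4.475, O2: 5.459; C2H6 is limiting.
n(CO2) = (4/2) × 8.949 = 17.90 mol
mass = 17.90 × 44.01 = 787.8 g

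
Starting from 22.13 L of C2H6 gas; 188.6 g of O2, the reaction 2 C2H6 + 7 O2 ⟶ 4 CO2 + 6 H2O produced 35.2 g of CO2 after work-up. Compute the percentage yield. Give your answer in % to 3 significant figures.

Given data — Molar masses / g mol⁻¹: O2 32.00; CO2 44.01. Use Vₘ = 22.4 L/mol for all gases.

n(C2H6) = 22.13 / 22.4 = 0.9879 mol
n(O2) = 188.6 / 32.00 = 5.894 mol
n/ν for C2H6 = 0.9879/2 = 0.4940
n/ν for O2 = 5.894/7 = 0.8420
Smallest n/ν is C2H6 → limiting reagent.
theoretical n(CO2) = (4/2) × 0.9879 = 1.976 mol → 86.96 g
% yield = 35.2 / 86.96 × 100 = 40.48 %

40.5 %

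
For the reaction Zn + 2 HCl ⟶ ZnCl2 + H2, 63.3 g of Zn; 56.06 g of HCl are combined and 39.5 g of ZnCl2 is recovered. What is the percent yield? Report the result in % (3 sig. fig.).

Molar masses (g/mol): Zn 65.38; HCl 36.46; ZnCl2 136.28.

37.7 %

n(Zn) = 63.30 / 65.38 = 0.9682 mol
n(HCl) = 56.06 / 36.46 = 1.538 mol
n/ν for Zn = 0.9682/1 = 0.9682
n/ν for HCl = 1.538/2 = 0.7690
Smallest n/ν is HCl → limiting reagent.
theoretical n(ZnCl2) = (1/2) × 1.538 = 0.7690 mol → 104.8 g
% yield = 39.5 / 104.8 × 100 = 37.69 %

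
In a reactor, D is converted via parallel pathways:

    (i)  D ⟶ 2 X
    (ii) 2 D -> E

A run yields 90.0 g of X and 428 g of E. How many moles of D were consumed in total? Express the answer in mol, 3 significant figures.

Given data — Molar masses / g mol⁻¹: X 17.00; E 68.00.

n(X) = 90.0 / 17.00 = 5.294 mol
n(E) = 428 / 68.00 = 6.294 mol
n(D) via (i) = (1/2)×5.294 = 2.647 mol
n(D) via (ii) = (2/1)×6.294 = 12.59 mol
total n(D) = 2.647 + 12.59 = 15.24 mol

15.2 mol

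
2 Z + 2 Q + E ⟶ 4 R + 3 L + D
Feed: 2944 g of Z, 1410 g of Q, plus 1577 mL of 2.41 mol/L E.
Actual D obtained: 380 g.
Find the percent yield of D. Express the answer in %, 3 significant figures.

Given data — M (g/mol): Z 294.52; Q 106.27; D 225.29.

n(Z) = 2944 / 294.52 = 9.996 mol
n(Q) = 1410 / 106.27 = 13.27 mol
n(E) = 2.41 × 1577/1000 = 3.801 mol
n/ν → Z: 4.998, Q: 6.635, E: 3.801; E is limiting.
theoretical n(D) = (1/1) × 3.801 = 3.801 mol → 856.3 g
% yield = 380 / 856.3 × 100 = 44.38 %

44.4 %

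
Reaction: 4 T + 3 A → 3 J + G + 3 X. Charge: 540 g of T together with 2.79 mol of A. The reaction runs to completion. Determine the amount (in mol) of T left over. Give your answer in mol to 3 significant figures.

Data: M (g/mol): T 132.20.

0.365 mol

n(T) = 540.0 / 132.20 = 4.085 mol
n(A) = 2.790 mol
n/ν for T = 4.085/4 = 1.021
n/ν for A = 2.790/3 = 0.9300
Smallest n/ν is A → limiting reagent.
T consumed = (4/3) × 2.790 = 3.720 mol
T remaining = 4.085 − 3.720 = 0.3650 mol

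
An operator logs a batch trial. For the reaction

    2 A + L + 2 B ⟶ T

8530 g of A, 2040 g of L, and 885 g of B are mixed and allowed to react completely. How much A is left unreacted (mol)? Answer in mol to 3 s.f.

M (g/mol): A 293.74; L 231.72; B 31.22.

n(A) = 8530 / 293.74 = 29.04 mol
n(L) = 2040 / 231.72 = 8.804 mol
n(B) = 885.0 / 31.22 = 28.35 mol
n/ν → A: 14.52, L: 8.804, B: 14.18; L is limiting.
A consumed = (2/1) × 8.804 = 17.61 mol
A remaining = 29.04 − 17.61 = 11.43 mol

11.4 mol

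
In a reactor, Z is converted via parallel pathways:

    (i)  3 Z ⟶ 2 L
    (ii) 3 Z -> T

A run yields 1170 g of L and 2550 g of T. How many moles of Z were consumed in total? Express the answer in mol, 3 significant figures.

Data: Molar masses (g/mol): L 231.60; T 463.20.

n(L) = 1170 / 231.60 = 5.052 mol
n(T) = 2550 / 463.20 = 5.505 mol
n(Z) via (i) = (3/2)×5.052 = 7.578 mol
n(Z) via (ii) = (3/1)×5.505 = 16.52 mol
total n(Z) = 7.578 + 16.52 = 24.10 mol

24.1 mol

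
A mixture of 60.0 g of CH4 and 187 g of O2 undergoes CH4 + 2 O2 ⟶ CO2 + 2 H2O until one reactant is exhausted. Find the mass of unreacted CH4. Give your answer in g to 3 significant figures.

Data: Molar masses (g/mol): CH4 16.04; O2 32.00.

n(CH4) = 60.00 / 16.04 = 3.741 mol
n(O2) = 187.0 / 32.00 = 5.844 mol
n/ν → CH4: 3.741, O2: 2.922; O2 is limiting.
CH4 consumed = (1/2) × 5.844 = 2.922 mol
CH4 remaining = 3.741 − 2.922 = 0.8190 mol
mass = 0.8190 × 16.04 = 13.14 g

13.1 g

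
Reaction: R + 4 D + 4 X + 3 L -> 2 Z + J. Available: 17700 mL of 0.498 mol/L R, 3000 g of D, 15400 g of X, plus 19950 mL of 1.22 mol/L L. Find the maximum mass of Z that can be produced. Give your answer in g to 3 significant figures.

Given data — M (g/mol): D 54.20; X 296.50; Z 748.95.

12200 g

n(R) = 0.498 × 17700/1000 = 8.815 mol
n(D) = 3000 / 54.20 = 55.35 mol
n(X) = 15400 / 296.50 = 51.94 mol
n(L) = 1.22 × 19950/1000 = 24.34 mol
n/ν → R: 8.815, D: 13.84, X: 12.99, L: 8.113; L is limiting.
n(Z) = (2/3) × 24.34 = 16.23 mol
mass = 16.23 × 748.95 = 12160 g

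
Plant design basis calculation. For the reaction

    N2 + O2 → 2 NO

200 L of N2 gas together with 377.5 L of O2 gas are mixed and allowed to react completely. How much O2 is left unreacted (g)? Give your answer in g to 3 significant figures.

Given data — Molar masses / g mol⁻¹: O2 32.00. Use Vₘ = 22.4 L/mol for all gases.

254 g

n(N2) = 200.0 / 22.4 = 8.929 mol
n(O2) = 377.5 / 22.4 = 16.85 mol
n/ν for N2 = 8.929/1 = 8.929
n/ν for O2 = 16.85/1 = 16.85
Smallest n/ν is N2 → limiting reagent.
O2 consumed = (1/1) × 8.929 = 8.929 mol
O2 remaining = 16.85 − 8.929 = 7.921 mol
mass = 7.921 × 32.00 = 253.5 g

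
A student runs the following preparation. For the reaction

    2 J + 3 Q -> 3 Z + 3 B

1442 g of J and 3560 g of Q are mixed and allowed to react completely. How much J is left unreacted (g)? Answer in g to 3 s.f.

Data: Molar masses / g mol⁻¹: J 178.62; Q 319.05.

113 g

n(J) = 1442 / 178.62 = 8.073 mol
n(Q) = 3560 / 319.05 = 11.16 mol
n/ν for J = 8.073/2 = 4.037
n/ν for Q = 11.16/3 = 3.720
Smallest n/ν is Q → limiting reagent.
J consumed = (2/3) × 11.16 = 7.440 mol
J remaining = 8.073 − 7.440 = 0.6330 mol
mass = 0.6330 × 178.62 = 113.1 g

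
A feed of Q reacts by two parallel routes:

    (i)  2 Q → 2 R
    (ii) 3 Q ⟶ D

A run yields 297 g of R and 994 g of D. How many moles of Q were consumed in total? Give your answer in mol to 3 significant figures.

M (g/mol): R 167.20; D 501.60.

7.72 mol

n(R) = 297 / 167.20 = 1.776 mol
n(D) = 994 / 501.60 = 1.982 mol
n(Q) via (i) = (2/2)×1.776 = 1.776 mol
n(Q) via (ii) = (3/1)×1.982 = 5.946 mol
total n(Q) = 1.776 + 5.946 = 7.722 mol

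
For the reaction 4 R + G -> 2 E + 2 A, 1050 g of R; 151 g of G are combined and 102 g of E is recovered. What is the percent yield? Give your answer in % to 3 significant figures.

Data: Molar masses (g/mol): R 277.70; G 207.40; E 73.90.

n(R) = 1050 / 277.70 = 3.781 mol
n(G) = 151.0 / 207.40 = 0.7281 mol
n/ν → R: 0.9453, G: 0.7281; G is limiting.
theoretical n(E) = (2/1) × 0.7281 = 1.456 mol → 107.6 g
% yield = 102 / 107.6 × 100 = 94.80 %

94.8 %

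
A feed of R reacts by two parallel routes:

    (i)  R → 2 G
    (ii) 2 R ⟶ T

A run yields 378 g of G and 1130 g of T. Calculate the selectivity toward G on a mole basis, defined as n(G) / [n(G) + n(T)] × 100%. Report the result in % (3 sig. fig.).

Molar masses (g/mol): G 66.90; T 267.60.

n(G) = 378 / 66.90 = 5.650 mol
n(T) = 1130 / 267.60 = 4.223 mol
selectivity = 5.650/(5.650+4.223) × 100 = 57.23 %

57.2 %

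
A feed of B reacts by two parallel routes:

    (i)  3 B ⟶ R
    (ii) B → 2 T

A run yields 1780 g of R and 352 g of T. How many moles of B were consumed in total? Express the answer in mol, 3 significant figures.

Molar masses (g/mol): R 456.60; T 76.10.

14.0 mol

n(R) = 1780 / 456.60 = 3.898 mol
n(T) = 352 / 76.10 = 4.625 mol
n(B) via (i) = (3/1)×3.898 = 11.69 mol
n(B) via (ii) = (1/2)×4.625 = 2.313 mol
total n(B) = 11.69 + 2.313 = 14.00 mol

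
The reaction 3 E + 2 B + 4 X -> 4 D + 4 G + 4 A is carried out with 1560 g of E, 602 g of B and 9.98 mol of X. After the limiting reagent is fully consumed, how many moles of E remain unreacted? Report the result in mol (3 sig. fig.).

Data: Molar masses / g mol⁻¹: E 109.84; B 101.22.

6.72 mol

n(E) = 1560 / 109.84 = 14.20 mol
n(B) = 602.0 / 101.22 = 5.947 mol
n(X) = 9.980 mol
n/ν for E = 14.20/3 = 4.733
n/ν for B = 5.947/2 = 2.974
n/ν for X = 9.980/4 = 2.495
Smallest n/ν is X → limiting reagent.
E consumed = (3/4) × 9.980 = 7.485 mol
E remaining = 14.20 − 7.485 = 6.715 mol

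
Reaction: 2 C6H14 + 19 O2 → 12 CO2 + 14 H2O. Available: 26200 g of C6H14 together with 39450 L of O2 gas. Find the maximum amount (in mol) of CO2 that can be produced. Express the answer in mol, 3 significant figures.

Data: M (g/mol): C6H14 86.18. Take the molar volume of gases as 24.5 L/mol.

n(C6H14) = 26200 / 86.18 = 304.0 mol
n(O2) = 39450 / 24.5 = 1610 mol
n/ν → C6H14: 152.0, O2: 84.74; O2 is limiting.
n(CO2) = (12/19) × 1610 = 1017 mol

1020 mol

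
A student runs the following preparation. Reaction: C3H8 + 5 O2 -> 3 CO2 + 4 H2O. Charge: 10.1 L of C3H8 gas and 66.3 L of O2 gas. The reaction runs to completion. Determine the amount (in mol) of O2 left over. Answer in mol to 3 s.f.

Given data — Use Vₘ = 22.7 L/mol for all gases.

n(C3H8) = 10.10 / 22.7 = 0.4449 mol
n(O2) = 66.30 / 22.7 = 2.921 mol
n/ν for C3H8 = 0.4449/1 = 0.4449
n/ν for O2 = 2.921/5 = 0.5842
Smallest n/ν is C3H8 → limiting reagent.
O2 consumed = (5/1) × 0.4449 = 2.225 mol
O2 remaining = 2.921 − 2.225 = 0.6960 mol

0.696 mol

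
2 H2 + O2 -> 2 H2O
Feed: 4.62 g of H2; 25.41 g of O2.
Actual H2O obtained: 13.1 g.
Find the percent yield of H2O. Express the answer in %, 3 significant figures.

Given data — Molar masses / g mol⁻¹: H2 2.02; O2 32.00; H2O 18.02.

45.8 %

n(H2) = 4.620 / 2.02 = 2.287 mol
n(O2) = 25.41 / 32.00 = 0.7941 mol
n/ν for H2 = 2.287/2 = 1.144
n/ν for O2 = 0.7941/1 = 0.7941
Smallest n/ν is O2 → limiting reagent.
theoretical n(H2O) = (2/1) × 0.7941 = 1.588 mol → 28.62 g
% yield = 13.1 / 28.62 × 100 = 45.77 %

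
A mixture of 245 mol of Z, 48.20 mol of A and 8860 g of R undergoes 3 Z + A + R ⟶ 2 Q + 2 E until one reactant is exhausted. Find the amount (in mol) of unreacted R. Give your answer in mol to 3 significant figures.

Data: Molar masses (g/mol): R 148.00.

n(Z) = 245.0 mol
n(A) = 48.20 mol
n(R) = 8860 / 148.00 = 59.86 mol
n/ν → Z: 81.67, A: 48.20, R: 59.86; A is limiting.
R consumed = (1/1) × 48.20 = 48.20 mol
R remaining = 59.86 − 48.20 = 11.66 mol

11.7 mol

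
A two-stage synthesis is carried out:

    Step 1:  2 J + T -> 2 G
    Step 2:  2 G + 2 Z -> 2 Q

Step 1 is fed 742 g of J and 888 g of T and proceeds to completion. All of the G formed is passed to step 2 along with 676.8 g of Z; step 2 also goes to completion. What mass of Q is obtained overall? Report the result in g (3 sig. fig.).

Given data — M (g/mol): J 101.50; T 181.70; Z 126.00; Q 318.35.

1710 g

Step 1:
n(J) = 742.0 / 101.50 = 7.310 mol
n(T) = 888.0 / 181.70 = 4.887 mol
n/ν for J = 7.310/2 = 3.655
n/ν for T = 4.887/1 = 4.887
Smallest n/ν is J → limiting reagent.
n(G) produced = (2/2) × 7.310 = 7.310 mol
Step 2:
n(G) available = 7.310 mol
n(Z) = 676.8 / 126.00 = 5.371 mol
n/ν for G = 7.310/2 = 3.655
n/ν for Z = 5.371/2 = 2.686
Smallest n/ν is Z → limiting reagent.
n(Q) = (2/2) × 5.371 = 5.371 mol
mass = 5.371 × 318.35 = 1710 g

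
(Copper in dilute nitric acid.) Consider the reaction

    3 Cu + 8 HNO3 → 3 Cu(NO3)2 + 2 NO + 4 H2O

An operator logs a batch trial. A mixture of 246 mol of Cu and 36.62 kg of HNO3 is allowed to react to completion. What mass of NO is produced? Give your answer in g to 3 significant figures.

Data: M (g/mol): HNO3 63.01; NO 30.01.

n(Cu) = 246.0 mol
n(HNO3) = 36.62×1000 / 63.01 = 581.2 mol
n/ν for Cu = 246.0/3 = 82.00
n/ν for HNO3 = 581.2/8 = 72.65
Smallest n/ν is HNO3 → limiting reagent.
n(NO) = (2/8) × 581.2 = 145.3 mol
mass = 145.3 × 30.01 = 4360 g

4360 g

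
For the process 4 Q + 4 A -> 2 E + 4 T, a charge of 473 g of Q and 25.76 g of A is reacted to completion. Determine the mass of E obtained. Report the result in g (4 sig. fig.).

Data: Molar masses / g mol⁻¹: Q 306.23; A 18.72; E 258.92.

n(Q) = 473.0 / 306.23 = 1.545 mol
n(A) = 25.76 / 18.72 = 1.376 mol
n/ν for Q = 1.545/4 = 0.3863
n/ν for A = 1.376/4 = 0.3440
Smallest n/ν is A → limiting reagent.
n(E) = (2/4) × 1.376 = 0.6880 mol
mass = 0.6880 × 258.92 = 178.1 g

178.1 g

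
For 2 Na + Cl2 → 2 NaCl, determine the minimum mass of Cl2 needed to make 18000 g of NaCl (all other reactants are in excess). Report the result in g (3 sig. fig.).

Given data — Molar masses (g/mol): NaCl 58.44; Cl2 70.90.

10900 g

n(NaCl) = 18000 / 58.44 = 308.0 mol
n(Cl2) = (1/2) × 308.0 = 154.0 mol
mass = 154.0 × 70.90 = 10920 g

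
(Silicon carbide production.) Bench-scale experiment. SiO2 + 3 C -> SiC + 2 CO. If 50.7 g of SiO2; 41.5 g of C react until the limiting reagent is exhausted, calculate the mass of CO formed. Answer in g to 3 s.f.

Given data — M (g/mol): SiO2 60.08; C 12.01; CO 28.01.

n(SiO2) = 50.70 / 60.08 = 0.8439 mol
n(C) = 41.50 / 12.01 = 3.455 mol
n/ν for SiO2 = 0.8439/1 = 0.8439
n/ν for C = 3.455/3 = 1.152
Smallest n/ν is SiO2 → limiting reagent.
n(CO) = (2/1) × 0.8439 = 1.688 mol
mass = 1.688 × 28.01 = 47.28 g

47.3 g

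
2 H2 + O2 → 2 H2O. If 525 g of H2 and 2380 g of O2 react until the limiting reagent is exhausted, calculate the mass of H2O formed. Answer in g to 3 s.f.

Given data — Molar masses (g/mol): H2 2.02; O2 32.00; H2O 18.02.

2680 g

n(H2) = 525.0 / 2.02 = 259.9 mol
n(O2) = 2380 / 32.00 = 74.38 mol
n/ν for H2 = 259.9/2 = 130.0
n/ν for O2 = 74.38/1 = 74.38
Smallest n/ν is O2 → limiting reagent.
n(H2O) = (2/1) × 74.38 = 148.8 mol
mass = 148.8 × 18.02 = 2681 g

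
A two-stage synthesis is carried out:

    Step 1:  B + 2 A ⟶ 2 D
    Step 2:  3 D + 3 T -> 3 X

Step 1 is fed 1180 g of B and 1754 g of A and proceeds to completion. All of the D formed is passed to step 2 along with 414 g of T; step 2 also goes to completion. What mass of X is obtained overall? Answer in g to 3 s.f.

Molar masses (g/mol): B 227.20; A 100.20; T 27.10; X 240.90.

2500 g

Step 1:
n(B) = 1180 / 227.20 = 5.194 mol
n(A) = 1754 / 100.20 = 17.50 mol
n/ν → B: 5.194, A: 8.750; B is limiting.
n(D) produced = (2/1) × 5.194 = 10.39 mol
Step 2:
n(D) available = 10.39 mol
n(T) = 414.0 / 27.10 = 15.28 mol
n/ν → D: 3.463, T: 5.093; D is limiting.
n(X) = (3/3) × 10.39 = 10.39 mol
mass = 10.39 × 240.90 = 2503 g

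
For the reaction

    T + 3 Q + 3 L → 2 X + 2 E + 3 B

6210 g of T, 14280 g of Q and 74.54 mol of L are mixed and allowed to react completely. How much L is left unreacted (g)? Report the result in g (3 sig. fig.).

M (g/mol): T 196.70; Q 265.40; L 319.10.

6620 g

n(T) = 6210 / 196.70 = 31.57 mol
n(Q) = 14280 / 265.40 = 53.81 mol
n(L) = 74.54 mol
n/ν → T: 31.57, Q: 17.94, L: 24.85; Q is limiting.
L consumed = (3/3) × 53.81 = 53.81 mol
L remaining = 74.54 − 53.81 = 20.73 mol
mass = 20.73 × 319.10 = 6615 g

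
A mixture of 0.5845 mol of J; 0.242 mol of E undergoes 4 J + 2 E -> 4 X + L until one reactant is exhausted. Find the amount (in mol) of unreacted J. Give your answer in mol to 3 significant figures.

0.101 mol

n(J) = 0.5845 mol
n(E) = 0.2420 mol
n/ν → J: 0.1461, E: 0.1210; E is limiting.
J consumed = (4/2) × 0.2420 = 0.4840 mol
J remaining = 0.5845 − 0.4840 = 0.1005 mol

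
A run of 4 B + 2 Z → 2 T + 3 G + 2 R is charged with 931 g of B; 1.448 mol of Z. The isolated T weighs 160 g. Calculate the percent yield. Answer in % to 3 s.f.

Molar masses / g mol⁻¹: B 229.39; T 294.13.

n(B) = 931.0 / 229.39 = 4.059 mol
n(Z) = 1.448 mol
n/ν for B = 4.059/4 = 1.015
n/ν for Z = 1.448/2 = 0.7240
Smallest n/ν is Z → limiting reagent.
theoretical n(T) = (2/2) × 1.448 = 1.448 mol → 425.9 g
% yield = 160 / 425.9 × 100 = 37.57 %

37.6 %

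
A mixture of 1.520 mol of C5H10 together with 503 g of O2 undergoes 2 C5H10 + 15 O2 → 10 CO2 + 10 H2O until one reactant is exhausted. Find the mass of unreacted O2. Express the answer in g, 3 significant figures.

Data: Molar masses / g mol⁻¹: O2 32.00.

n(C5H10) = 1.520 mol
n(O2) = 503.0 / 32.00 = 15.72 mol
n/ν → C5H10: 0.7600, O2: 1.048; C5H10 is limiting.
O2 consumed = (15/2) × 1.520 = 11.40 mol
O2 remaining = 15.72 − 11.40 = 4.320 mol
mass = 4.320 × 32.00 = 138.2 g

138 g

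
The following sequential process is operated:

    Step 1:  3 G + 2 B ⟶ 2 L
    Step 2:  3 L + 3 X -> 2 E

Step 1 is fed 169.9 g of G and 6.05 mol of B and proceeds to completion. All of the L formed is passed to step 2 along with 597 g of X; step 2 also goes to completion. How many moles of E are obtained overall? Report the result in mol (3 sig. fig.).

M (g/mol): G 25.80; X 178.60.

Step 1:
n(G) = 169.9 / 25.80 = 6.585 mol
n(B) = 6.050 mol
n/ν for G = 6.585/3 = 2.195
n/ν for B = 6.050/2 = 3.025
Smallest n/ν is G → limiting reagent.
n(L) produced = (2/3) × 6.585 = 4.390 mol
Step 2:
n(L) available = 4.390 mol
n(X) = 597.0 / 178.60 = 3.343 mol
n/ν for L = 4.390/3 = 1.463
n/ν for X = 3.343/3 = 1.114
Smallest n/ν is X → limiting reagent.
n(E) = (2/3) × 3.343 = 2.229 mol

2.23 mol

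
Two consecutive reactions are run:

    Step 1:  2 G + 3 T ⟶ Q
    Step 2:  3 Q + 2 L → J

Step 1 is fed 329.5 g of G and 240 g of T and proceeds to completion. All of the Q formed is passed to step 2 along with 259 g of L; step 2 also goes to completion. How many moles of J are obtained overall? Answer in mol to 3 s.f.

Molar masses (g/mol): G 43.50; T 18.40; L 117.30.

1.10 mol

Step 1:
n(G) = 329.5 / 43.50 = 7.575 mol
n(T) = 240.0 / 18.40 = 13.04 mol
n/ν → G: 3.788, T: 4.347; G is limiting.
n(Q) produced = (1/2) × 7.575 = 3.788 mol
Step 2:
n(Q) available = 3.788 mol
n(L) = 259.0 / 117.30 = 2.208 mol
n/ν → Q: 1.263, L: 1.104; L is limiting.
n(J) = (1/2) × 2.208 = 1.104 mol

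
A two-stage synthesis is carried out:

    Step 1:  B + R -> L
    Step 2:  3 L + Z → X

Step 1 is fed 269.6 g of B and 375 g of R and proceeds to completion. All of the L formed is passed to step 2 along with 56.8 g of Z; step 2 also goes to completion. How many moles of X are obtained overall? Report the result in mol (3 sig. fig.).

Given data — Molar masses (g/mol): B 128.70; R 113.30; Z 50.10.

Step 1:
n(B) = 269.6 / 128.70 = 2.095 mol
n(R) = 375.0 / 113.30 = 3.310 mol
n/ν for B = 2.095/1 = 2.095
n/ν for R = 3.310/1 = 3.310
Smallest n/ν is B → limiting reagent.
n(L) produced = (1/1) × 2.095 = 2.095 mol
Step 2:
n(L) available = 2.095 mol
n(Z) = 56.80 / 50.10 = 1.134 mol
n/ν for L = 2.095/3 = 0.6983
n/ν for Z = 1.134/1 = 1.134
Smallest n/ν is L → limiting reagent.
n(X) = (1/3) × 2.095 = 0.6983 mol

0.698 mol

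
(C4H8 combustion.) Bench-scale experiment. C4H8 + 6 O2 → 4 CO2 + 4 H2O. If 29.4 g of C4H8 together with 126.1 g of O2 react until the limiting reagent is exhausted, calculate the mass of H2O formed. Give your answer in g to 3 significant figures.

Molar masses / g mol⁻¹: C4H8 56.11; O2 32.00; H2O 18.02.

37.8 g

n(C4H8) = 29.40 / 56.11 = 0.5240 mol
n(O2) = 126.1 / 32.00 = 3.941 mol
n/ν for C4H8 = 0.5240/1 = 0.5240
n/ν for O2 = 3.941/6 = 0.6568
Smallest n/ν is C4H8 → limiting reagent.
n(H2O) = (4/1) × 0.5240 = 2.096 mol
mass = 2.096 × 18.02 = 37.77 g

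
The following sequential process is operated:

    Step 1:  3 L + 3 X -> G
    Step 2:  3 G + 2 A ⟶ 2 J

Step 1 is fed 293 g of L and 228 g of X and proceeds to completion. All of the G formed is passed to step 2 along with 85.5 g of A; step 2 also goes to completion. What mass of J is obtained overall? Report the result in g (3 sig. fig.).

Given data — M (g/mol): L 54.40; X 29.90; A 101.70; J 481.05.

404 g

Step 1:
n(L) = 293.0 / 54.40 = 5.386 mol
n(X) = 228.0 / 29.90 = 7.625 mol
n/ν for L = 5.386/3 = 1.795
n/ν for X = 7.625/3 = 2.542
Smallest n/ν is L → limiting reagent.
n(G) produced = (1/3) × 5.386 = 1.795 mol
Step 2:
n(G) available = 1.795 mol
n(A) = 85.50 / 101.70 = 0.8407 mol
n/ν for G = 1.795/3 = 0.5983
n/ν for A = 0.8407/2 = 0.4204
Smallest n/ν is A → limiting reagent.
n(J) = (2/2) × 0.8407 = 0.8407 mol
mass = 0.8407 × 481.05 = 404.4 g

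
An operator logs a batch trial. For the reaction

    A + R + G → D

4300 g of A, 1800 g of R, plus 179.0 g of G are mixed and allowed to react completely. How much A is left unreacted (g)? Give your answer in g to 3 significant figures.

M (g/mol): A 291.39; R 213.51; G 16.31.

n(A) = 4300 / 291.39 = 14.76 mol
n(R) = 1800 / 213.51 = 8.431 mol
n(G) = 179.0 / 16.31 = 10.97 mol
n/ν → A: 14.76, R: 8.431, G: 10.97; R is limiting.
A consumed = (1/1) × 8.431 = 8.431 mol
A remaining = 14.76 − 8.431 = 6.329 mol
mass = 6.329 × 291.39 = 1844 g

1840 g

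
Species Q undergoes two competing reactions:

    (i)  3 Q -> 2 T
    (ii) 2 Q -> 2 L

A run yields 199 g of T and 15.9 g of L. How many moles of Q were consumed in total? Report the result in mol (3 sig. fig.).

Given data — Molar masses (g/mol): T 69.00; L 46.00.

4.67 mol

n(T) = 199 / 69.00 = 2.884 mol
n(L) = 15.9 / 46.00 = 0.3457 mol
n(Q) via (i) = (3/2)×2.884 = 4.326 mol
n(Q) via (ii) = (2/2)×0.3457 = 0.3457 mol
total n(Q) = 4.326 + 0.3457 = 4.672 mol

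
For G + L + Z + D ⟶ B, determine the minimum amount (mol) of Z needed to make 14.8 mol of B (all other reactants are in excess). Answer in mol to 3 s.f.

n(B) = 14.80 mol
n(Z) = (1/1) × 14.80 = 14.80 mol

14.8 mol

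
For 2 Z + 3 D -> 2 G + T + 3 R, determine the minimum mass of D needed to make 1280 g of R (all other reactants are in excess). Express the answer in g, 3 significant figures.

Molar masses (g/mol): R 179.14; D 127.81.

913 g

n(R) = 1280 / 179.14 = 7.145 mol
n(D) = (3/3) × 7.145 = 7.145 mol
mass = 7.145 × 127.81 = 913.2 g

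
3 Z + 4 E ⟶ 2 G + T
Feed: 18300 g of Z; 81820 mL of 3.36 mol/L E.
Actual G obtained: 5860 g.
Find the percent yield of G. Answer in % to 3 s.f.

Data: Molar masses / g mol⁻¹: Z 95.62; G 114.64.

40.1 %

n(Z) = 18300 / 95.62 = 191.4 mol
n(E) = 3.36 × 81820/1000 = 274.9 mol
n/ν for Z = 191.4/3 = 63.80
n/ν for E = 274.9/4 = 68.73
Smallest n/ν is Z → limiting reagent.
theoretical n(G) = (2/3) × 191.4 = 127.6 mol → 14630 g
% yield = 5860 / 14630 × 100 = 40.05 %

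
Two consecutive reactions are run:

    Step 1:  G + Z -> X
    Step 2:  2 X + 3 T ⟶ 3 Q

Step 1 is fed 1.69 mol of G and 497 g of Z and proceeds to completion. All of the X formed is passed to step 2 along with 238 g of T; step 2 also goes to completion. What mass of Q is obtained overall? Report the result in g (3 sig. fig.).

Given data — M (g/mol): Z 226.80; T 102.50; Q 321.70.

747 g

Step 1:
n(G) = 1.690 mol
n(Z) = 497.0 / 226.80 = 2.191 mol
n/ν → G: 1.690, Z: 2.191; G is limiting.
n(X) produced = (1/1) × 1.690 = 1.690 mol
Step 2:
n(X) available = 1.690 mol
n(T) = 238.0 / 102.50 = 2.322 mol
n/ν → X: 0.8450, T: 0.7740; T is limiting.
n(Q) = (3/3) × 2.322 = 2.322 mol
mass = 2.322 × 321.70 = 747.0 g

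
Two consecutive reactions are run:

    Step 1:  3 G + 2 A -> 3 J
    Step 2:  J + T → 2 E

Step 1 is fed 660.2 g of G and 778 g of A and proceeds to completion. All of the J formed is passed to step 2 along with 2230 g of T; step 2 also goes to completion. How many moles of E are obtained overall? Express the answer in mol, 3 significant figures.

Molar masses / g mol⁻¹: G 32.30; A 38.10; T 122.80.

36.3 mol

Step 1:
n(G) = 660.2 / 32.30 = 20.44 mol
n(A) = 778.0 / 38.10 = 20.42 mol
n/ν for G = 20.44/3 = 6.813
n/ν for A = 20.42/2 = 10.21
Smallest n/ν is G → limiting reagent.
n(J) produced = (3/3) × 20.44 = 20.44 mol
Step 2:
n(J) available = 20.44 mol
n(T) = 2230 / 122.80 = 18.16 mol
n/ν for J = 20.44/1 = 20.44
n/ν for T = 18.16/1 = 18.16
Smallest n/ν is T → limiting reagent.
n(E) = (2/1) × 18.16 = 36.32 mol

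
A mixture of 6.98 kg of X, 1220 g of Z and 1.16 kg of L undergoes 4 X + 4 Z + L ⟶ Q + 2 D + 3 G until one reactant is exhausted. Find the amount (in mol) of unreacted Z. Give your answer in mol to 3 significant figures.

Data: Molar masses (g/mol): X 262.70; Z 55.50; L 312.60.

7.14 mol

n(X) = 6.980×1000 / 262.70 = 26.57 mol
n(Z) = 1220 / 55.50 = 21.98 mol
n(L) = 1.160×1000 / 312.60 = 3.711 mol
n/ν for X = 26.57/4 = 6.643
n/ν for Z = 21.98/4 = 5.495
n/ν for L = 3.711/1 = 3.711
Smallest n/ν is L → limiting reagent.
Z consumed = (4/1) × 3.711 = 14.84 mol
Z remaining = 21.98 − 14.84 = 7.140 mol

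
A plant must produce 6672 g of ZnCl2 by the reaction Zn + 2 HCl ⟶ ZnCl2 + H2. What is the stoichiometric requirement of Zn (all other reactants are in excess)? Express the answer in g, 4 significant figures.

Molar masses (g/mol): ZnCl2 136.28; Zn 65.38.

n(ZnCl2) = 6672 / 136.28 = 48.96 mol
n(Zn) = (1/1) × 48.96 = 48.96 mol
mass = 48.96 × 65.38 = 3201 g

3201 g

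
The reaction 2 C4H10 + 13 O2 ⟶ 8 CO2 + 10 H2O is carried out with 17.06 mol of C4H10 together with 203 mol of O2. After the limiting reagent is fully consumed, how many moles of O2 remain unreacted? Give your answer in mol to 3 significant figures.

n(C4H10) = 17.06 mol
n(O2) = 203.0 mol
n/ν → C4H10: 8.530, O2: 15.62; C4H10 is limiting.
O2 consumed = (13/2) × 17.06 = 110.9 mol
O2 remaining = 203.0 − 110.9 = 92.10 mol

92.1 mol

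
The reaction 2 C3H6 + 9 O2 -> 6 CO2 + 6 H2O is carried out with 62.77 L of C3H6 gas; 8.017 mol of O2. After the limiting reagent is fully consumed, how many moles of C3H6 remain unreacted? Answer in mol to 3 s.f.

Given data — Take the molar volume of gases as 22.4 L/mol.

n(C3H6) = 62.77 / 22.4 = 2.802 mol
n(O2) = 8.017 mol
n/ν → C3H6: 1.401, O2: 0.8908; O2 is limiting.
C3H6 consumed = (2/9) × 8.017 = 1.782 mol
C3H6 remaining = 2.802 − 1.782 = 1.020 mol

1.02 mol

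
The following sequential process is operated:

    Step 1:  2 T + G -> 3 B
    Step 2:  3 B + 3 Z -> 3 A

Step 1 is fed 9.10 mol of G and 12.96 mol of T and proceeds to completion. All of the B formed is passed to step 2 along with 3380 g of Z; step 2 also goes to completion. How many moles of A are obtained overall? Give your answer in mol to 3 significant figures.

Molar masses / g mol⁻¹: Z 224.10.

Step 1:
n(G) = 9.100 mol
n(T) = 12.96 mol
n/ν → G: 9.100, T: 6.480; T is limiting.
n(B) produced = (3/2) × 12.96 = 19.44 mol
Step 2:
n(B) available = 19.44 mol
n(Z) = 3380 / 224.10 = 15.08 mol
n/ν → B: 6.480, Z: 5.027; Z is limiting.
n(A) = (3/3) × 15.08 = 15.08 mol

15.1 mol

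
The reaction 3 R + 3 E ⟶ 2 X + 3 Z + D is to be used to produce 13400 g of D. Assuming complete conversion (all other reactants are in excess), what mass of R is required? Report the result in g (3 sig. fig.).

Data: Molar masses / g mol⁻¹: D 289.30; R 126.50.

17600 g

n(D) = 13400 / 289.30 = 46.32 mol
n(R) = (3/1) × 46.32 = 139.0 mol
mass = 139.0 × 126.50 = 17580 g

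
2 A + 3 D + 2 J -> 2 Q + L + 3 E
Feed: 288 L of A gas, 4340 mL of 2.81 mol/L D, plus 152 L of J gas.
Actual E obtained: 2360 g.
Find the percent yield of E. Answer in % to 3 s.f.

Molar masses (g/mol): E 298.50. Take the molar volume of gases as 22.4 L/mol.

n(A) = 288.0 / 22.4 = 12.86 mol
n(D) = 2.81 × 4340/1000 = 12.20 mol
n(J) = 152.0 / 22.4 = 6.786 mol
n/ν for A = 12.86/2 = 6.430
n/ν for D = 12.20/3 = 4.067
n/ν for J = 6.786/2 = 3.393
Smallest n/ν is J → limiting reagent.
theoretical n(E) = (3/2) × 6.786 = 10.18 mol → 3039 g
% yield = 2360 / 3039 × 100 = 77.66 %

77.7 %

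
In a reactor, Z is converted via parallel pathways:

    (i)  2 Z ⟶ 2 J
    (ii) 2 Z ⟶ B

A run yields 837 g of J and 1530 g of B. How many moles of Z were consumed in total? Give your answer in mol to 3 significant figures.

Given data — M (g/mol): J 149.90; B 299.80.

n(J) = 837 / 149.90 = 5.584 mol
n(B) = 1530 / 299.80 = 5.103 mol
n(Z) via (i) = (2/2)×5.584 = 5.584 mol
n(Z) via (ii) = (2/1)×5.103 = 10.21 mol
total n(Z) = 5.584 + 10.21 = 15.79 mol

15.8 mol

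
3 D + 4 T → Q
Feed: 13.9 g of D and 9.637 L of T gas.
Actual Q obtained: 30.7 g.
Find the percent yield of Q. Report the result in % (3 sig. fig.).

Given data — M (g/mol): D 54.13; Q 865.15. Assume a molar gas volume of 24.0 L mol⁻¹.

n(D) = 13.90 / 54.13 = 0.2568 mol
n(T) = 9.637 / 24.0 = 0.4015 mol
n/ν → D: 0.08560, T: 0.1004; D is limiting.
theoretical n(Q) = (1/3) × 0.2568 = 0.08560 mol → 74.06 g
% yield = 30.7 / 74.06 × 100 = 41.45 %

41.5 %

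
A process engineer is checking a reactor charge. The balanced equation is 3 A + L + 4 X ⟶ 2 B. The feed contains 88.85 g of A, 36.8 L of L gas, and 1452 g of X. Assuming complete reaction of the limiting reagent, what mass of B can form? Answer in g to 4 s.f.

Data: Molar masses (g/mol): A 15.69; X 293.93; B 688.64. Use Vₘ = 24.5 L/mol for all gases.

1701 g

n(A) = 88.85 / 15.69 = 5.663 mol
n(L) = 36.80 / 24.5 = 1.502 mol
n(X) = 1452 / 293.93 = 4.940 mol
n/ν for A = 5.663/3 = 1.888
n/ν for L = 1.502/1 = 1.502
n/ν for X = 4.940/4 = 1.235
Smallest n/ν is X → limiting reagent.
n(B) = (2/4) × 4.940 = 2.470 mol
mass = 2.470 × 688.64 = 1701 g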